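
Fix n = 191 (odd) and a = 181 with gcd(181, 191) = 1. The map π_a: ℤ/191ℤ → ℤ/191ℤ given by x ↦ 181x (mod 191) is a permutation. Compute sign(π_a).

-1

Orbit of 166 under x↦181x: [166, 59, 174, 170, 19, 1, 181]… (length divides ord_191(181)).
2 cycles of lengths [190, 1].
2 cycles on 191: each ℓ→(−1)^(ℓ−1), product (−1)^189 = -1.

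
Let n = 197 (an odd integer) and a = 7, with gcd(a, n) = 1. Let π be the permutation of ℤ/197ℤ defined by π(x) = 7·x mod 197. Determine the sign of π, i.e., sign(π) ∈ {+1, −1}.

Orbit of 92 under x↦7x: [92, 53, 174, 36, 55, 188, 134]… (length divides ord_197(7)).
The orbit structure of x ↦ 7x mod 197: 3 orbits of sizes [98, 98, 1].
3 cycles on 197: each ℓ→(−1)^(ℓ−1), product (−1)^194 = +1.

+1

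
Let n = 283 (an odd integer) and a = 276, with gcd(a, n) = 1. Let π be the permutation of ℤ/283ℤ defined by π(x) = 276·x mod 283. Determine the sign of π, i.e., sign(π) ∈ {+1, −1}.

-1

Trace 136: π^k(136) = [136, 180, 155, 47, 237, 39, 10] for k=0..6.
Cycle type of π: 282 + 1; total 2 cycles.
sign(π) = (−1)^{n − #cycles} = (−1)^{283−2} = (−1)^281 = -1.
(276|283)_J = -1 (Zolotarev's lemma cross-check).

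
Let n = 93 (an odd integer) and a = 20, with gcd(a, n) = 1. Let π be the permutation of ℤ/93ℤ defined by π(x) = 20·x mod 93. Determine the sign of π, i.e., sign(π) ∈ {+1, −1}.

-1

Orbit of 70 under x↦20x: [70, 5, 7, 47, 10, 14, 1]… (length divides ord_93(20)).
The orbit structure of x ↦ 20x mod 93: 6 orbits of sizes [30, 30, 15, 15, 2, 1].
With 6 cycles on 93 points, sign = (−1)^{93−6} = -1.
(20|93)_J = -1 (Zolotarev's lemma cross-check).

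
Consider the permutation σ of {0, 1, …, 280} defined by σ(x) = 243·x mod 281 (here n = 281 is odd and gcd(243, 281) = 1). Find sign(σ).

-1

Start at x=244: 244 → 1 → 243 → 39 → 204 → 116 → 88 → … (one orbit).
Cycle type of π: 56×5 + 1; total 6 cycles.
n − c = 281 − 6 = 275; sign = (−1)^275 = -1.
Check: (243/281) = -1 by Zolotarev.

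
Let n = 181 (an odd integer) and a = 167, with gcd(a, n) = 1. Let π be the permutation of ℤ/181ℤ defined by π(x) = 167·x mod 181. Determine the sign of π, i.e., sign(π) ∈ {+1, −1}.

Orbit of 100 under x↦167x: [100, 48, 52, 177, 56, 121, 116]… (length divides ord_181(167)).
Cycle lengths of π_167 on ℤ/181ℤ: [90, 90, 1]; 3 cycles in total.
sign(π) = (−1)^{n − #cycles} = (−1)^{181−3} = (−1)^178 = +1.
Via Zolotarev, sign(π_{167}) = (167|181) = +1.

+1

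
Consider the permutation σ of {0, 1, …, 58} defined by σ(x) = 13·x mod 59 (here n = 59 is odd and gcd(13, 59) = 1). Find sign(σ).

Orbit of 38 under x↦13x: [38, 22, 50, 1, 13, 51, 14]… (length divides ord_59(13)).
2 cycles of lengths [58, 1].
2 cycles on 59: each ℓ→(−1)^(ℓ−1), product (−1)^57 = -1.
(13|59)_J = -1 (Zolotarev's lemma cross-check).

-1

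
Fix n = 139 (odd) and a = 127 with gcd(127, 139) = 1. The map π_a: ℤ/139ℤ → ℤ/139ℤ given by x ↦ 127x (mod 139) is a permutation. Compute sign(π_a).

Trace 79: π^k(79) = [79, 25, 117, 125, 29, 69, 6] for k=0..6.
Cycle lengths of π_127 on ℤ/139ℤ: [69, 69, 1]; 3 cycles in total.
With 3 cycles on 139 points, sign = (−1)^{139−3} = +1.

+1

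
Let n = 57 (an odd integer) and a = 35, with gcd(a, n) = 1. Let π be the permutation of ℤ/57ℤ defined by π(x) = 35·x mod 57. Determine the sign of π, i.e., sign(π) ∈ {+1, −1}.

-1

Start at x=23: 23 → 7 → 17 → 25 → 20 → 16 → 47 → … (one orbit).
The orbit structure of x ↦ 35x mod 57: 6 orbits of sizes [18, 18, 9, 9, 2, 1].
n − c = 57 − 6 = 51; sign = (−1)^51 = -1.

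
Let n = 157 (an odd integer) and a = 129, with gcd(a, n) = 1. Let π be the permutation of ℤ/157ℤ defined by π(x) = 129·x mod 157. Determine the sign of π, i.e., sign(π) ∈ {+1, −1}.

Start at x=1: 1 → 129 → 156 → 28 → 1 (one orbit).
Decompose π into cycles: lengths [4, 4, 4, 4, 4, 4, 4, 4, 4, 4, 4, 4, 4, 4, 4, 4, 4, 4, 4, 4, 4, 4, 4, 4, 4, 4, 4, 4, 4, 4, 4, 4, 4, 4, 4, 4, 4, 4, 4, 1] (40 cycles, including the fixed point 0).
sign(π) = (−1)^{n − #cycles} = (−1)^{157−40} = (−1)^117 = -1.
Zolotarev: (129|157) = -1, matching the cycle-count sign.

-1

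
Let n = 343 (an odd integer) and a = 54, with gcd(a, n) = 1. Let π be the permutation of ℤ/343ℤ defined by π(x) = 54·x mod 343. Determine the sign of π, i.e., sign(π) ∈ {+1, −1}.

Orbit of 71 under x↦54x: [71, 61, 207, 202, 275, 101, 309]… (length divides ord_343(54)).
π_54 has 4 disjoint cycles with lengths [294, 42, 6, 1] on {0,…,342}.
4 cycles on 343: each ℓ→(−1)^(ℓ−1), product (−1)^339 = -1.
Zolotarev: (54|343) = -1, matching the cycle-count sign.

-1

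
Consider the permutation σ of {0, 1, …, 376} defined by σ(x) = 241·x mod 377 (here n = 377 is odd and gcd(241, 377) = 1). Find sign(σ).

-1

Orbit of 140 under x↦241x: [140, 187, 204, 154, 168, 149, 94]… (length divides ord_377(241)).
8 cycles of lengths [84, 84, 84, 84, 14, 14, 12, 1].
8 cycles on 377: each ℓ→(−1)^(ℓ−1), product (−1)^369 = -1.
Via Zolotarev, sign(π_{241}) = (241|377) = -1.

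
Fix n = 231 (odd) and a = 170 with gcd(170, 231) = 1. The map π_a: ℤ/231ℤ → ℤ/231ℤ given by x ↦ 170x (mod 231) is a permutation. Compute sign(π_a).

-1

Trace 218: π^k(218) = [218, 100, 137, 190, 191, 130, 155] for k=0..6.
18 cycles of lengths [30, 30, 30, 30, 15, 15, 15, 15, 10, 10, 6, 6, 5, 5, 3, 3, 2, 1].
231 − 18 = 213 transpositions; sign(π) = (−1)^213 = -1.
Zolotarev: (170|231) = -1, matching the cycle-count sign.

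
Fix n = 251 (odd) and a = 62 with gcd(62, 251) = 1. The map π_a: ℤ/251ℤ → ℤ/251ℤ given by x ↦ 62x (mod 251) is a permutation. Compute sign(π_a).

-1

Trace 147: π^k(147) = [147, 78, 67, 138, 22, 109, 232] for k=0..6.
Cycle lengths of π_62 on ℤ/251ℤ: [250, 1]; 2 cycles in total.
With 2 cycles on 251 points, sign = (−1)^{251−2} = -1.
Via Zolotarev, sign(π_{62}) = (62|251) = -1.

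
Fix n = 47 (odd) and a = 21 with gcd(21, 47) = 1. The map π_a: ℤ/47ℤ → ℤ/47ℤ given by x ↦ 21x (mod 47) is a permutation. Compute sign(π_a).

+1

Orbit of 36 under x↦21x: [36, 4, 37, 25, 8, 27, 3]… (length divides ord_47(21)).
Decompose π into cycles: lengths [23, 23, 1] (3 cycles, including the fixed point 0).
Σ(ℓ_i−1) = 47−3 = 44; sign = (−1)^44 = +1.
(21|47)_J = +1 (Zolotarev's lemma cross-check).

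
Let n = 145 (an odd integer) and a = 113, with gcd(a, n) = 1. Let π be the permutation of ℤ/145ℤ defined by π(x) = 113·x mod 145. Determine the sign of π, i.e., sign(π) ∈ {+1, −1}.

Trace 72: π^k(72) = [72, 16, 68, 144, 32, 136, 143] for k=0..6.
π_113 has 7 disjoint cycles with lengths [28, 28, 28, 28, 28, 4, 1] on {0,…,144}.
sign(π) = (−1)^{n − #cycles} = (−1)^{145−7} = (−1)^138 = +1.

+1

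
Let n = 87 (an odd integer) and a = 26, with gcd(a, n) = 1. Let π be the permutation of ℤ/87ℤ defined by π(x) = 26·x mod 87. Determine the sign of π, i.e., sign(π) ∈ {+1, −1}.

+1

Trace 14: π^k(14) = [14, 16, 68, 28, 32, 49, 56] for k=0..6.
π_26 has 5 disjoint cycles with lengths [28, 28, 28, 2, 1] on {0,…,86}.
Σ(ℓ_i−1) = 87−5 = 82; sign = (−1)^82 = +1.
The Jacobi symbol (26|87) = +1 (Zolotarev) agrees.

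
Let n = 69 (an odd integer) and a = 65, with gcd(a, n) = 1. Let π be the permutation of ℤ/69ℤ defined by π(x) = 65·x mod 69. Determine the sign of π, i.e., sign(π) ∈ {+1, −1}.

Start at x=64: 64 → 20 → 58 → 44 → 31 → 14 → 13 → … (one orbit).
Cycle lengths of π_65 on ℤ/69ℤ: [22, 22, 22, 2, 1]; 5 cycles in total.
sign(π) = (−1)^{n − #cycles} = (−1)^{69−5} = (−1)^64 = +1.
Check: (65/69) = +1 by Zolotarev.

+1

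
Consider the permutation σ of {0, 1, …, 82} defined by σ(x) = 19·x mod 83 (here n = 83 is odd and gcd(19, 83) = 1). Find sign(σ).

Trace 8: π^k(8) = [8, 69, 66, 9, 5, 12, 62] for k=0..6.
π_19 has 2 disjoint cycles with lengths [82, 1] on {0,…,82}.
Σ(ℓ_i−1) = 83−2 = 81; sign = (−1)^81 = -1.
Via Zolotarev, sign(π_{19}) = (19|83) = -1.

-1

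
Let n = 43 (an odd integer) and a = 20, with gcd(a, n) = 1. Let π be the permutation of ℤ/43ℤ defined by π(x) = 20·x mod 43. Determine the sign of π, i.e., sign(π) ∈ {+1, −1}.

-1

Start at x=26: 26 → 4 → 37 → 9 → 8 → 31 → 18 → … (one orbit).
Cycle lengths of π_20 on ℤ/43ℤ: [42, 1]; 2 cycles in total.
43 − 2 = 41 transpositions; sign(π) = (−1)^41 = -1.
Zolotarev: (20|43) = -1, matching the cycle-count sign.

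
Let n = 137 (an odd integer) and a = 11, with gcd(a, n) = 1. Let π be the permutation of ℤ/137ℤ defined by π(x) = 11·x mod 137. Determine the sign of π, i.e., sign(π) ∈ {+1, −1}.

Orbit of 61 under x↦11x: [61, 123, 120, 87, 135, 115, 32]… (length divides ord_137(11)).
Cycle type of π: 68×2 + 1; total 3 cycles.
137 − 3 = 134 transpositions; sign(π) = (−1)^134 = +1.
Zolotarev: (11|137) = +1, matching the cycle-count sign.

+1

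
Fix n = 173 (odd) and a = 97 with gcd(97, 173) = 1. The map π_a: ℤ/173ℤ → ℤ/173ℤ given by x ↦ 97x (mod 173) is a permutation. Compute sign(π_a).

-1

Trace 119: π^k(119) = [119, 125, 15, 71, 140, 86, 38] for k=0..6.
Cycle type of π: 172 + 1; total 2 cycles.
With 2 cycles on 173 points, sign = (−1)^{173−2} = -1.
Check: (97/173) = -1 by Zolotarev.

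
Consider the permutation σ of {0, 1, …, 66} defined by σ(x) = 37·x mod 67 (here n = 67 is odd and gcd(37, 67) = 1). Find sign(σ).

+1

Start at x=29: 29 → 1 → 37 → 29 (one orbit).
Cycle type of π: 3×22 + 1; total 23 cycles.
67 − 23 = 44 transpositions; sign(π) = (−1)^44 = +1.
Via Zolotarev, sign(π_{37}) = (37|67) = +1.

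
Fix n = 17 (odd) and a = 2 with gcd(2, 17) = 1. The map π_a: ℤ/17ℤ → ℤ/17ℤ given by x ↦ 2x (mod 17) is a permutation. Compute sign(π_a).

Start at x=9: 9 → 1 → 2 → 4 → 8 → 16 → 15 → … (one orbit).
3 cycles of lengths [8, 8, 1].
3 cycles on 17: each ℓ→(−1)^(ℓ−1), product (−1)^14 = +1.

+1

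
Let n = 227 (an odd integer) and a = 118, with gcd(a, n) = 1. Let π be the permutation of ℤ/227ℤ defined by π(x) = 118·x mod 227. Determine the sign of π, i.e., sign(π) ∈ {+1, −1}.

-1

Start at x=143: 143 → 76 → 115 → 177 → 2 → 9 → 154 → … (one orbit).
2 cycles of lengths [226, 1].
227 − 2 = 225 transpositions; sign(π) = (−1)^225 = -1.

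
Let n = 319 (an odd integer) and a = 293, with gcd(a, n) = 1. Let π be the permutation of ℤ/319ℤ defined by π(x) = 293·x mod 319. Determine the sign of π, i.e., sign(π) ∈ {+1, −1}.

Trace 152: π^k(152) = [152, 195, 34, 73, 16, 222, 289] for k=0..6.
Cycle type of π: 140×2 + 28 + 10 + 1; total 5 cycles.
With 5 cycles on 319 points, sign = (−1)^{319−5} = +1.
Check: (293/319) = +1 by Zolotarev.

+1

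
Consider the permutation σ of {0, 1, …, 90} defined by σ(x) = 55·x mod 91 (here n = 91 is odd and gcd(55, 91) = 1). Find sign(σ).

-1

Trace 48: π^k(48) = [48, 1, 55, 22, 27, 29] for k=0..5.
The orbit structure of x ↦ 55x mod 91: 20 orbits of sizes [6, 6, 6, 6, 6, 6, 6, 6, 6, 6, 6, 6, 3, 3, 3, 3, 2, 2, 2, 1].
91 − 20 = 71 transpositions; sign(π) = (−1)^71 = -1.
Zolotarev: (55|91) = -1, matching the cycle-count sign.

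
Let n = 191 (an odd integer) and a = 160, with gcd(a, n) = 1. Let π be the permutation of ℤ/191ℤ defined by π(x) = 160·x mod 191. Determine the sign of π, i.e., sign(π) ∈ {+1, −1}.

Orbit of 153 under x↦160x: [153, 32, 154, 1, 160, 6, 5]… (length divides ord_191(160)).
The orbit structure of x ↦ 160x mod 191: 11 orbits of sizes [19, 19, 19, 19, 19, 19, 19, 19, 19, 19, 1].
sign(π) = (−1)^{n − #cycles} = (−1)^{191−11} = (−1)^180 = +1.

+1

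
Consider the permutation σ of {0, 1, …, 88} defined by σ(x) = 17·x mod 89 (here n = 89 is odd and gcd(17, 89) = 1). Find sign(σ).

Trace 80: π^k(80) = [80, 25, 69, 16, 5, 85, 21] for k=0..6.
Cycle lengths of π_17 on ℤ/89ℤ: [44, 44, 1]; 3 cycles in total.
3 cycles on 89: each ℓ→(−1)^(ℓ−1), product (−1)^86 = +1.
Zolotarev: (17|89) = +1, matching the cycle-count sign.

+1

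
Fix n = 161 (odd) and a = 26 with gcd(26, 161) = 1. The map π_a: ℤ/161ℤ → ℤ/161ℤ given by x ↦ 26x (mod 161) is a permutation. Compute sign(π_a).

-1

Start at x=131: 131 → 25 → 6 → 156 → 31 → 1 → 26 → … (one orbit).
Cycle type of π: 66×2 + 11×2 + 6 + 1; total 6 cycles.
sign(π) = (−1)^{n − #cycles} = (−1)^{161−6} = (−1)^155 = -1.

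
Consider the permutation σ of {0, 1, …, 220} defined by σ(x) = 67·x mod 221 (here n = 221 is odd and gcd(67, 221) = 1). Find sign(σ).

-1

Trace 205: π^k(205) = [205, 33, 1, 67, 69, 203, 120] for k=0..6.
The orbit structure of x ↦ 67x mod 221: 26 orbits of sizes [12, 12, 12, 12, 12, 12, 12, 12, 12, 12, 12, 12, 12, 12, 12, 12, 12, 2, 2, 2, 2, 2, 2, 2, 2, 1].
Σ(ℓ_i−1) = 221−26 = 195; sign = (−1)^195 = -1.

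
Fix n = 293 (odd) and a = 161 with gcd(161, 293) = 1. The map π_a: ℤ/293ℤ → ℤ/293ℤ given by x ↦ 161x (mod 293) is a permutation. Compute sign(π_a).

Start at x=54: 54 → 197 → 73 → 33 → 39 → 126 → 69 → … (one orbit).
Cycle type of π: 73×4 + 1; total 5 cycles.
sign(π) = (−1)^{n − #cycles} = (−1)^{293−5} = (−1)^288 = +1.
Check: (161/293) = +1 by Zolotarev.

+1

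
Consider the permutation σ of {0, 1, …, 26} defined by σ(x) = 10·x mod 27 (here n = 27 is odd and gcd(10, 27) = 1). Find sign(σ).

+1

Orbit of 19 under x↦10x: [19, 1, 10]… (length divides ord_27(10)).
π_10 has 15 disjoint cycles with lengths [3, 3, 3, 3, 3, 3, 1, 1, 1, 1, 1, 1, 1, 1, 1] on {0,…,26}.
Σ(ℓ_i−1) = 27−15 = 12; sign = (−1)^12 = +1.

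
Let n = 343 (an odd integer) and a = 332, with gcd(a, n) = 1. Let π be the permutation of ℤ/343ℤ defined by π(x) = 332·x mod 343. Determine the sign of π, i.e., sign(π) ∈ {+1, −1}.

-1

Trace 114: π^k(114) = [114, 118, 74, 215, 36, 290, 240] for k=0..6.
Cycle type of π: 294 + 42 + 6 + 1; total 4 cycles.
sign(π) = (−1)^{n − #cycles} = (−1)^{343−4} = (−1)^339 = -1.
Via Zolotarev, sign(π_{332}) = (332|343) = -1.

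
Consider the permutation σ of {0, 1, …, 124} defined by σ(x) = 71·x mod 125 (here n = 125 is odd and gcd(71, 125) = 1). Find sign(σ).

+1

Trace 36: π^k(36) = [36, 56, 101, 46, 16, 11, 31] for k=0..6.
The orbit structure of x ↦ 71x mod 125: 13 orbits of sizes [25, 25, 25, 25, 5, 5, 5, 5, 1, 1, 1, 1, 1].
Σ(ℓ_i−1) = 125−13 = 112; sign = (−1)^112 = +1.
The Jacobi symbol (71|125) = +1 (Zolotarev) agrees.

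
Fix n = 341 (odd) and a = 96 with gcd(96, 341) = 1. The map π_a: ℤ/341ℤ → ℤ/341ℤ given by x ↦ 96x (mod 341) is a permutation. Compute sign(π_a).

+1

Orbit of 29 under x↦96x: [29, 56, 261, 163, 303, 103, 340]… (length divides ord_341(96)).
Decompose π into cycles: lengths [30, 30, 30, 30, 30, 30, 30, 30, 30, 30, 30, 10, 1] (13 cycles, including the fixed point 0).
sign(π) = (−1)^{n − #cycles} = (−1)^{341−13} = (−1)^328 = +1.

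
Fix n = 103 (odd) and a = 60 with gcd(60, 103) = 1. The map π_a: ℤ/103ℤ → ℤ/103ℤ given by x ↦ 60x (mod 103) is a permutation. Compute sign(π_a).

Trace 49: π^k(49) = [49, 56, 64, 29, 92, 61, 55] for k=0..6.
The orbit structure of x ↦ 60x mod 103: 3 orbits of sizes [51, 51, 1].
n − c = 103 − 3 = 100; sign = (−1)^100 = +1.
The Jacobi symbol (60|103) = +1 (Zolotarev) agrees.

+1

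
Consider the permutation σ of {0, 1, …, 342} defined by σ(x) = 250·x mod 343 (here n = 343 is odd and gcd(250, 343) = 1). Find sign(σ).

-1

Trace 55: π^k(55) = [55, 30, 297, 162, 26, 326, 209] for k=0..6.
Cycle type of π: 294 + 42 + 6 + 1; total 4 cycles.
Σ(ℓ_i−1) = 343−4 = 339; sign = (−1)^339 = -1.
The Jacobi symbol (250|343) = -1 (Zolotarev) agrees.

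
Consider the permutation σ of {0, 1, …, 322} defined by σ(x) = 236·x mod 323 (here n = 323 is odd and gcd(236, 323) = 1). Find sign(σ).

-1

Orbit of 94 under x↦236x: [94, 220, 240, 115, 8, 273, 151]… (length divides ord_323(236)).
The orbit structure of x ↦ 236x mod 323: 18 orbits of sizes [24, 24, 24, 24, 24, 24, 24, 24, 24, 24, 24, 24, 8, 8, 6, 6, 6, 1].
18 cycles on 323: each ℓ→(−1)^(ℓ−1), product (−1)^305 = -1.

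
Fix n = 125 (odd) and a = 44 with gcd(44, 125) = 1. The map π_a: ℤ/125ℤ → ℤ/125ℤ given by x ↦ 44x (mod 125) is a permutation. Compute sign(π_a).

Start at x=124: 124 → 81 → 64 → 66 → 29 → 26 → 19 → … (one orbit).
Decompose π into cycles: lengths [50, 50, 10, 10, 2, 2, 1] (7 cycles, including the fixed point 0).
With 7 cycles on 125 points, sign = (−1)^{125−7} = +1.
(44|125)_J = +1 (Zolotarev's lemma cross-check).

+1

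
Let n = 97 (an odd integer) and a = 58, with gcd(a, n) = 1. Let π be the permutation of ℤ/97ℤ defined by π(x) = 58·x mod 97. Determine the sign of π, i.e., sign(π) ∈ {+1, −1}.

Orbit of 64 under x↦58x: [64, 26, 53, 67, 6, 57, 8]… (length divides ord_97(58)).
The orbit structure of x ↦ 58x mod 97: 2 orbits of sizes [96, 1].
n − c = 97 − 2 = 95; sign = (−1)^95 = -1.

-1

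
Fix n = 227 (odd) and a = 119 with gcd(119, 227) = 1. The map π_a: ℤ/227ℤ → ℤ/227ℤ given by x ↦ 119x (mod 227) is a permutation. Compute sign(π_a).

-1

Start at x=187: 187 → 7 → 152 → 155 → 58 → 92 → 52 → … (one orbit).
Cycle type of π: 226 + 1; total 2 cycles.
Σ(ℓ_i−1) = 227−2 = 225; sign = (−1)^225 = -1.
Check: (119/227) = -1 by Zolotarev.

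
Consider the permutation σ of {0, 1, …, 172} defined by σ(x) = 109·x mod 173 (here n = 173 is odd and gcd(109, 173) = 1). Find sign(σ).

Orbit of 36 under x↦109x: [36, 118, 60, 139, 100, 1, 109]… (length divides ord_173(109)).
Cycle type of π: 43×4 + 1; total 5 cycles.
5 cycles on 173: each ℓ→(−1)^(ℓ−1), product (−1)^168 = +1.

+1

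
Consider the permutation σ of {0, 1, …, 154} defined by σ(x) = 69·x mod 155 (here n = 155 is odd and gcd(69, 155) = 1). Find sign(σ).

Orbit of 41 under x↦69x: [41, 39, 56, 144, 16, 19, 71]… (length divides ord_155(69)).
Cycle lengths of π_69 on ℤ/155ℤ: [30, 30, 30, 30, 15, 15, 2, 2, 1]; 9 cycles in total.
155 − 9 = 146 transpositions; sign(π) = (−1)^146 = +1.
The Jacobi symbol (69|155) = +1 (Zolotarev) agrees.

+1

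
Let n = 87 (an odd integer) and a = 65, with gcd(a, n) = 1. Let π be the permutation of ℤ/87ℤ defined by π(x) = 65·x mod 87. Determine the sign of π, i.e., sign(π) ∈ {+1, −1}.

-1

Start at x=25: 25 → 59 → 7 → 20 → 82 → 23 → 16 → … (one orbit).
Cycle type of π: 14×4 + 7×4 + 2 + 1; total 10 cycles.
n − c = 87 − 10 = 77; sign = (−1)^77 = -1.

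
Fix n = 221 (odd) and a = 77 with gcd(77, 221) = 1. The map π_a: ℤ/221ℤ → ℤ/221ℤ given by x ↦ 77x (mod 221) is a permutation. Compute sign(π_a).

+1

Trace 25: π^k(25) = [25, 157, 155, 1, 77, 183, 168] for k=0..6.
π_77 has 33 disjoint cycles with lengths [8, 8, 8, 8, 8, 8, 8, 8, 8, 8, 8, 8, 8, 8, 8, 8, 8, 8, 8, 8, 8, 8, 8, 8, 8, 8, 2, 2, 2, 2, 2, 2, 1] on {0,…,220}.
sign(π) = (−1)^{n − #cycles} = (−1)^{221−33} = (−1)^188 = +1.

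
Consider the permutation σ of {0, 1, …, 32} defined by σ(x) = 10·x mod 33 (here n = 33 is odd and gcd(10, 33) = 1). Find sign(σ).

Orbit of 10 under x↦10x: [10, 1]… (length divides ord_33(10)).
Decompose π into cycles: lengths [2, 2, 2, 2, 2, 2, 2, 2, 2, 2, 2, 2, 2, 2, 2, 1, 1, 1] (18 cycles, including the fixed point 0).
With 18 cycles on 33 points, sign = (−1)^{33−18} = -1.

-1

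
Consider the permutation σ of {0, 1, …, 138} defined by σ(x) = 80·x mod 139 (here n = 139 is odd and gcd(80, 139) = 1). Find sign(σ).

Orbit of 91 under x↦80x: [91, 52, 129, 34, 79, 65, 57]… (length divides ord_139(80)).
Cycle lengths of π_80 on ℤ/139ℤ: [23, 23, 23, 23, 23, 23, 1]; 7 cycles in total.
n − c = 139 − 7 = 132; sign = (−1)^132 = +1.
Via Zolotarev, sign(π_{80}) = (80|139) = +1.

+1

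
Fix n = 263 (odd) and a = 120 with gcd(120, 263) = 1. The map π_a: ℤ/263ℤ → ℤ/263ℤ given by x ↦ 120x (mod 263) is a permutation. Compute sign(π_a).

Trace 209: π^k(209) = [209, 95, 91, 137, 134, 37, 232] for k=0..6.
π_120 has 2 disjoint cycles with lengths [262, 1] on {0,…,262}.
Σ(ℓ_i−1) = 263−2 = 261; sign = (−1)^261 = -1.
The Jacobi symbol (120|263) = -1 (Zolotarev) agrees.

-1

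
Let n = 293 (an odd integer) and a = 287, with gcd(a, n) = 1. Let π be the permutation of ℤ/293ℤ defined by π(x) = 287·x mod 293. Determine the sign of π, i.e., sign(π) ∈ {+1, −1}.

Orbit of 33 under x↦287x: [33, 95, 16, 197, 283, 60, 226]… (length divides ord_293(287)).
Cycle type of π: 73×4 + 1; total 5 cycles.
5 cycles on 293: each ℓ→(−1)^(ℓ−1), product (−1)^288 = +1.
Check: (287/293) = +1 by Zolotarev.

+1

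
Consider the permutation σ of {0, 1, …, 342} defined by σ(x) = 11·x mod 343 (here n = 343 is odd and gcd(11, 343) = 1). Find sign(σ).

Trace 211: π^k(211) = [211, 263, 149, 267, 193, 65, 29] for k=0..6.
The orbit structure of x ↦ 11x mod 343: 7 orbits of sizes [147, 147, 21, 21, 3, 3, 1].
sign(π) = (−1)^{n − #cycles} = (−1)^{343−7} = (−1)^336 = +1.
Zolotarev: (11|343) = +1, matching the cycle-count sign.

+1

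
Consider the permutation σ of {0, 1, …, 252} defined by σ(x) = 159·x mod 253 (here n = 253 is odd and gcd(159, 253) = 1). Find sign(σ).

-1

Start at x=14: 14 → 202 → 240 → 210 → 247 → 58 → 114 → … (one orbit).
6 cycles of lengths [110, 110, 22, 5, 5, 1].
Σ(ℓ_i−1) = 253−6 = 247; sign = (−1)^247 = -1.
The Jacobi symbol (159|253) = -1 (Zolotarev) agrees.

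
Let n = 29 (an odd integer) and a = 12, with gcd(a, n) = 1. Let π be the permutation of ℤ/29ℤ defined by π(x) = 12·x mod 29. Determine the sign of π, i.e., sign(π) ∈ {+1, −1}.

Orbit of 17 under x↦12x: [17, 1, 12, 28]… (length divides ord_29(12)).
Decompose π into cycles: lengths [4, 4, 4, 4, 4, 4, 4, 1] (8 cycles, including the fixed point 0).
Σ(ℓ_i−1) = 29−8 = 21; sign = (−1)^21 = -1.
Check: (12/29) = -1 by Zolotarev.

-1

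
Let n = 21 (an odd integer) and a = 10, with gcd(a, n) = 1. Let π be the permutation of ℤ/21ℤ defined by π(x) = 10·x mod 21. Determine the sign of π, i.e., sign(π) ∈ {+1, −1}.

-1

Start at x=1: 1 → 10 → 16 → 13 → 4 → 19 → 1 (one orbit).
Decompose π into cycles: lengths [6, 6, 6, 1, 1, 1] (6 cycles, including the fixed point 0).
21 − 6 = 15 transpositions; sign(π) = (−1)^15 = -1.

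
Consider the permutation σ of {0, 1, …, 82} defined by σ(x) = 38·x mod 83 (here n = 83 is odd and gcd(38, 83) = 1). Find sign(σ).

+1

Trace 38: π^k(38) = [38, 33, 9, 10, 48, 81, 7] for k=0..6.
π_38 has 3 disjoint cycles with lengths [41, 41, 1] on {0,…,82}.
83 − 3 = 80 transpositions; sign(π) = (−1)^80 = +1.
Via Zolotarev, sign(π_{38}) = (38|83) = +1.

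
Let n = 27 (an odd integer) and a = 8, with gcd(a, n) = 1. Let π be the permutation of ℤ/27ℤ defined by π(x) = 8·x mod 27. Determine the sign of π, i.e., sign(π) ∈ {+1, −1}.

-1

Start at x=8: 8 → 10 → 26 → 19 → 17 → 1 → 8 (one orbit).
π_8 has 8 disjoint cycles with lengths [6, 6, 6, 2, 2, 2, 2, 1] on {0,…,26}.
With 8 cycles on 27 points, sign = (−1)^{27−8} = -1.
(8|27)_J = -1 (Zolotarev's lemma cross-check).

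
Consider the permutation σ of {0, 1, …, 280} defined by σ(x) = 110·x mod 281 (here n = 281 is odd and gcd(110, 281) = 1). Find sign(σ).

-1

Orbit of 278 under x↦110x: [278, 232, 230, 10, 257, 170, 154]… (length divides ord_281(110)).
Decompose π into cycles: lengths [280, 1] (2 cycles, including the fixed point 0).
Σ(ℓ_i−1) = 281−2 = 279; sign = (−1)^279 = -1.
Zolotarev: (110|281) = -1, matching the cycle-count sign.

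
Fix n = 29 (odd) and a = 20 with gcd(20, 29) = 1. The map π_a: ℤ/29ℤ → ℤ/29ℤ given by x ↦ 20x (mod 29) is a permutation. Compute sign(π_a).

Trace 16: π^k(16) = [16, 1, 20, 23, 25, 7, 24] for k=0..6.
5 cycles of lengths [7, 7, 7, 7, 1].
With 5 cycles on 29 points, sign = (−1)^{29−5} = +1.

+1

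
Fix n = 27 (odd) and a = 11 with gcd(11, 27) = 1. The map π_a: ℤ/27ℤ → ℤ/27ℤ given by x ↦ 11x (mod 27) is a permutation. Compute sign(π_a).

Orbit of 26 under x↦11x: [26, 16, 14, 19, 20, 4, 17]… (length divides ord_27(11)).
Decompose π into cycles: lengths [18, 6, 2, 1] (4 cycles, including the fixed point 0).
n − c = 27 − 4 = 23; sign = (−1)^23 = -1.

-1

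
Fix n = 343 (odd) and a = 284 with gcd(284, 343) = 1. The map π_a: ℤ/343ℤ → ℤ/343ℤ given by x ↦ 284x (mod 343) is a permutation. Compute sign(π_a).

+1

Orbit of 239 under x↦284x: [239, 305, 184, 120, 123, 289, 99]… (length divides ord_343(284)).
Cycle type of π: 147×2 + 21×2 + 3×2 + 1; total 7 cycles.
343 − 7 = 336 transpositions; sign(π) = (−1)^336 = +1.
(284|343)_J = +1 (Zolotarev's lemma cross-check).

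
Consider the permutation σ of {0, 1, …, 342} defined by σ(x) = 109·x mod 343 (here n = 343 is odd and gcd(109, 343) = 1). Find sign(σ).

+1

Start at x=176: 176 → 319 → 128 → 232 → 249 → 44 → 337 → … (one orbit).
7 cycles of lengths [147, 147, 21, 21, 3, 3, 1].
With 7 cycles on 343 points, sign = (−1)^{343−7} = +1.
Via Zolotarev, sign(π_{109}) = (109|343) = +1.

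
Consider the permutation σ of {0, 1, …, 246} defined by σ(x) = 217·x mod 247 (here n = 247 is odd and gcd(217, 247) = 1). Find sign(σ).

-1

Orbit of 107 under x↦217x: [107, 1, 217, 159, 170, 87]… (length divides ord_247(217)).
Cycle lengths of π_217 on ℤ/247ℤ: [6, 6, 6, 6, 6, 6, 6, 6, 6, 6, 6, 6, 6, 6, 6, 6, 6, 6, 6, 6, 6, 6, 6, 6, 6, 6, 6, 6, 6, 6, 6, 6, 6, 6, 6, 6, 6, 6, 6, 3, 3, 3, 3, 1]; 44 cycles in total.
With 44 cycles on 247 points, sign = (−1)^{247−44} = -1.
The Jacobi symbol (217|247) = -1 (Zolotarev) agrees.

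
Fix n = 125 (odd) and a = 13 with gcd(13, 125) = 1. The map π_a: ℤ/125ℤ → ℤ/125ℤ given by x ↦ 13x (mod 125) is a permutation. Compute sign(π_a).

Trace 99: π^k(99) = [99, 37, 106, 3, 39, 7, 91] for k=0..6.
Cycle lengths of π_13 on ℤ/125ℤ: [100, 20, 4, 1]; 4 cycles in total.
n − c = 125 − 4 = 121; sign = (−1)^121 = -1.
(13|125)_J = -1 (Zolotarev's lemma cross-check).

-1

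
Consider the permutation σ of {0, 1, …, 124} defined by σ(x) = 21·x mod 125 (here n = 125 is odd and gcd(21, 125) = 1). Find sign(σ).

+1

Start at x=41: 41 → 111 → 81 → 76 → 96 → 16 → 86 → … (one orbit).
Decompose π into cycles: lengths [25, 25, 25, 25, 5, 5, 5, 5, 1, 1, 1, 1, 1] (13 cycles, including the fixed point 0).
With 13 cycles on 125 points, sign = (−1)^{125−13} = +1.
Check: (21/125) = +1 by Zolotarev.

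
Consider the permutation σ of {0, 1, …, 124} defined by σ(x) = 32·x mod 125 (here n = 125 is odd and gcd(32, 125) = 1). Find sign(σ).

Trace 7: π^k(7) = [7, 99, 43, 1, 32, 24, 18] for k=0..6.
12 cycles of lengths [20, 20, 20, 20, 20, 4, 4, 4, 4, 4, 4, 1].
12 cycles on 125: each ℓ→(−1)^(ℓ−1), product (−1)^113 = -1.
Via Zolotarev, sign(π_{32}) = (32|125) = -1.

-1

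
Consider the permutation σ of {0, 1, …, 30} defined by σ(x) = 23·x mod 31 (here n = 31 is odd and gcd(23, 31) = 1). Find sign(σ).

Start at x=27: 27 → 1 → 23 → 2 → 15 → 4 → 30 → … (one orbit).
4 cycles of lengths [10, 10, 10, 1].
With 4 cycles on 31 points, sign = (−1)^{31−4} = -1.

-1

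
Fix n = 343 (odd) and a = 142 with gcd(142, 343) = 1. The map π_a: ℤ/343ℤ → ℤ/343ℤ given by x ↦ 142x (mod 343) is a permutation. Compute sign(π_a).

+1

Orbit of 240 under x↦142x: [240, 123, 316, 282, 256, 337, 177]… (length divides ord_343(142)).
Cycle type of π: 147×2 + 21×2 + 3×2 + 1; total 7 cycles.
With 7 cycles on 343 points, sign = (−1)^{343−7} = +1.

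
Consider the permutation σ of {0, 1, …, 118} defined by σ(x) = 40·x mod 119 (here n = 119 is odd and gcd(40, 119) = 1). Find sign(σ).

+1

Trace 41: π^k(41) = [41, 93, 31, 50, 96, 32, 90] for k=0..6.
π_40 has 5 disjoint cycles with lengths [48, 48, 16, 6, 1] on {0,…,118}.
119 − 5 = 114 transpositions; sign(π) = (−1)^114 = +1.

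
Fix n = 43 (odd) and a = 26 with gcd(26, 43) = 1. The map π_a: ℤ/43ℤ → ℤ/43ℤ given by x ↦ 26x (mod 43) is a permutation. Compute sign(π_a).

-1

Orbit of 24 under x↦26x: [24, 22, 13, 37, 16, 29, 23]… (length divides ord_43(26)).
2 cycles of lengths [42, 1].
43 − 2 = 41 transpositions; sign(π) = (−1)^41 = -1.
The Jacobi symbol (26|43) = -1 (Zolotarev) agrees.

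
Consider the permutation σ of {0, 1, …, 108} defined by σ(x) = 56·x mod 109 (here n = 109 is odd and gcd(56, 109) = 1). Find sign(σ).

Trace 21: π^k(21) = [21, 86, 20, 30, 45, 13, 74] for k=0..6.
Decompose π into cycles: lengths [108, 1] (2 cycles, including the fixed point 0).
With 2 cycles on 109 points, sign = (−1)^{109−2} = -1.
Check: (56/109) = -1 by Zolotarev.

-1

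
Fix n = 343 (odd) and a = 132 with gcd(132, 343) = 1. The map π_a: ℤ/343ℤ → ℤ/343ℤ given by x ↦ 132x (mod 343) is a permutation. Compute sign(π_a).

-1

Trace 50: π^k(50) = [50, 83, 323, 104, 8, 27, 134] for k=0..6.
10 cycles of lengths [98, 98, 98, 14, 14, 14, 2, 2, 2, 1].
343 − 10 = 333 transpositions; sign(π) = (−1)^333 = -1.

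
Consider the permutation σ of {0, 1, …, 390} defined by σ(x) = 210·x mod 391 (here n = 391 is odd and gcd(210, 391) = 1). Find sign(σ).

Start at x=301: 301 → 259 → 41 → 8 → 116 → 118 → 147 → … (one orbit).
π_210 has 6 disjoint cycles with lengths [176, 176, 16, 11, 11, 1] on {0,…,390}.
With 6 cycles on 391 points, sign = (−1)^{391−6} = -1.
(210|391)_J = -1 (Zolotarev's lemma cross-check).

-1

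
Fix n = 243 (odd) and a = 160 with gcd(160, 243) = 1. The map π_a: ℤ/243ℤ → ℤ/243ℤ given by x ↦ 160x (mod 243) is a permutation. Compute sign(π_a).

+1

Orbit of 217 under x↦160x: [217, 214, 220, 208, 232, 184, 37]… (length divides ord_243(160)).
Cycle type of π: 81×2 + 27×2 + 9×2 + 3×2 + 1×3; total 11 cycles.
n − c = 243 − 11 = 232; sign = (−1)^232 = +1.
The Jacobi symbol (160|243) = +1 (Zolotarev) agrees.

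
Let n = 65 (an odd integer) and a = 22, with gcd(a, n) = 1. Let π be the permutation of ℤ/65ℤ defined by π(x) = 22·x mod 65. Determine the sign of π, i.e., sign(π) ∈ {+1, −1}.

Orbit of 1 under x↦22x: [1, 22, 29, 53, 61, 42, 14]… (length divides ord_65(22)).
The orbit structure of x ↦ 22x mod 65: 10 orbits of sizes [12, 12, 12, 12, 4, 3, 3, 3, 3, 1].
sign(π) = (−1)^{n − #cycles} = (−1)^{65−10} = (−1)^55 = -1.
(22|65)_J = -1 (Zolotarev's lemma cross-check).

-1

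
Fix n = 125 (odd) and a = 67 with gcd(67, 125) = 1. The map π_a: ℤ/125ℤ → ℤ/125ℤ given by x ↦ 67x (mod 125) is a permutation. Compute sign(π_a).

-1

Trace 43: π^k(43) = [43, 6, 27, 59, 78, 101, 17] for k=0..6.
Decompose π into cycles: lengths [100, 20, 4, 1] (4 cycles, including the fixed point 0).
125 − 4 = 121 transpositions; sign(π) = (−1)^121 = -1.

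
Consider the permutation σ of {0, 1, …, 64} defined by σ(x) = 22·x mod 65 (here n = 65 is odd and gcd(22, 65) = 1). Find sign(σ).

Orbit of 14 under x↦22x: [14, 48, 16, 27, 9, 3, 1]… (length divides ord_65(22)).
Cycle lengths of π_22 on ℤ/65ℤ: [12, 12, 12, 12, 4, 3, 3, 3, 3, 1]; 10 cycles in total.
sign(π) = (−1)^{n − #cycles} = (−1)^{65−10} = (−1)^55 = -1.
Via Zolotarev, sign(π_{22}) = (22|65) = -1.

-1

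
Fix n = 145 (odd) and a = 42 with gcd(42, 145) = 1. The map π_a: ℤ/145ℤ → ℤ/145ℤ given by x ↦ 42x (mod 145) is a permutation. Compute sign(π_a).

-1

Start at x=138: 138 → 141 → 122 → 49 → 28 → 16 → 92 → … (one orbit).
Cycle lengths of π_42 on ℤ/145ℤ: [28, 28, 28, 28, 14, 14, 4, 1]; 8 cycles in total.
n − c = 145 − 8 = 137; sign = (−1)^137 = -1.
Check: (42/145) = -1 by Zolotarev.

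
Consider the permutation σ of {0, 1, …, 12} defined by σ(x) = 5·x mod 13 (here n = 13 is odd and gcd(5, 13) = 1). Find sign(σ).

-1

Trace 5: π^k(5) = [5, 12, 8, 1] for k=0..3.
Decompose π into cycles: lengths [4, 4, 4, 1] (4 cycles, including the fixed point 0).
Σ(ℓ_i−1) = 13−4 = 9; sign = (−1)^9 = -1.
Check: (5/13) = -1 by Zolotarev.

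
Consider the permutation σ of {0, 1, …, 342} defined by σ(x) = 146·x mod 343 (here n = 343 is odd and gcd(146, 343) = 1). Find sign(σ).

Trace 148: π^k(148) = [148, 342, 197, 293, 246, 244, 295] for k=0..6.
46 cycles of lengths [14, 14, 14, 14, 14, 14, 14, 14, 14, 14, 14, 14, 14, 14, 14, 14, 14, 14, 14, 14, 14, 2, 2, 2, 2, 2, 2, 2, 2, 2, 2, 2, 2, 2, 2, 2, 2, 2, 2, 2, 2, 2, 2, 2, 2, 1].
sign(π) = (−1)^{n − #cycles} = (−1)^{343−46} = (−1)^297 = -1.
Via Zolotarev, sign(π_{146}) = (146|343) = -1.

-1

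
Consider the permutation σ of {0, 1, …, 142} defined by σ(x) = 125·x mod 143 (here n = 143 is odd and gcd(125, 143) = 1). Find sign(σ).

Start at x=27: 27 → 86 → 25 → 122 → 92 → 60 → 64 → … (one orbit).
12 cycles of lengths [20, 20, 20, 20, 20, 20, 5, 5, 4, 4, 4, 1].
With 12 cycles on 143 points, sign = (−1)^{143−12} = -1.
(125|143)_J = -1 (Zolotarev's lemma cross-check).

-1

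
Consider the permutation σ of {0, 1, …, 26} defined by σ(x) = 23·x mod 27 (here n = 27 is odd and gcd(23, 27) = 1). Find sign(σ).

Start at x=14: 14 → 25 → 8 → 22 → 20 → 1 → 23 → … (one orbit).
Decompose π into cycles: lengths [18, 6, 2, 1] (4 cycles, including the fixed point 0).
27 − 4 = 23 transpositions; sign(π) = (−1)^23 = -1.

-1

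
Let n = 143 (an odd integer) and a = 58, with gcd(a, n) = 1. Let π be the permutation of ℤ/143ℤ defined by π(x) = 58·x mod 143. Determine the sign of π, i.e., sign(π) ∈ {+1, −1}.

Trace 102: π^k(102) = [102, 53, 71, 114, 34, 113, 119] for k=0..6.
Decompose π into cycles: lengths [60, 60, 12, 5, 5, 1] (6 cycles, including the fixed point 0).
With 6 cycles on 143 points, sign = (−1)^{143−6} = -1.
(58|143)_J = -1 (Zolotarev's lemma cross-check).

-1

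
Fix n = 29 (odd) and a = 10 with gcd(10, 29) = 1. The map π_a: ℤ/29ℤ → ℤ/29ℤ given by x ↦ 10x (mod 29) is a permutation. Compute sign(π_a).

Orbit of 13 under x↦10x: [13, 14, 24, 8, 22, 17, 25]… (length divides ord_29(10)).
2 cycles of lengths [28, 1].
29 − 2 = 27 transpositions; sign(π) = (−1)^27 = -1.
(10|29)_J = -1 (Zolotarev's lemma cross-check).

-1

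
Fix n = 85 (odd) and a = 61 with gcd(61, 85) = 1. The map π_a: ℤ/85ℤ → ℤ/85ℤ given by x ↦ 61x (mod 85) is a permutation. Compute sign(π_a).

-1

Start at x=6: 6 → 26 → 56 → 16 → 41 → 36 → 71 → … (one orbit).
Cycle type of π: 16×5 + 1×5; total 10 cycles.
With 10 cycles on 85 points, sign = (−1)^{85−10} = -1.
(61|85)_J = -1 (Zolotarev's lemma cross-check).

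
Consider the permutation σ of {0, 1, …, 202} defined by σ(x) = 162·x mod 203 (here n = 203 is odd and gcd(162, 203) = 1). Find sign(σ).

Orbit of 162 under x↦162x: [162, 57, 99, 1]… (length divides ord_203(162)).
Decompose π into cycles: lengths [4, 4, 4, 4, 4, 4, 4, 4, 4, 4, 4, 4, 4, 4, 4, 4, 4, 4, 4, 4, 4, 4, 4, 4, 4, 4, 4, 4, 4, 4, 4, 4, 4, 4, 4, 4, 4, 4, 4, 4, 4, 4, 4, 4, 4, 4, 4, 4, 4, 1, 1, 1, 1, 1, 1, 1] (56 cycles, including the fixed point 0).
n − c = 203 − 56 = 147; sign = (−1)^147 = -1.
Check: (162/203) = -1 by Zolotarev.

-1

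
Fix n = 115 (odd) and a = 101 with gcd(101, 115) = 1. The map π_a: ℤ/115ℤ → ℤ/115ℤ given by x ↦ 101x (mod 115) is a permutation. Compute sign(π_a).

Orbit of 81 under x↦101x: [81, 16, 6, 31, 26, 96, 36]… (length divides ord_115(101)).
Cycle type of π: 11×10 + 1×5; total 15 cycles.
sign(π) = (−1)^{n − #cycles} = (−1)^{115−15} = (−1)^100 = +1.
Zolotarev: (101|115) = +1, matching the cycle-count sign.

+1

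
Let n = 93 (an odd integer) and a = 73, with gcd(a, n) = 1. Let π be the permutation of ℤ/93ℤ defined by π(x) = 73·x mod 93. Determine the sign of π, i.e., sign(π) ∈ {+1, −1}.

-1

Trace 25: π^k(25) = [25, 58, 49, 43, 70, 88, 7] for k=0..6.
6 cycles of lengths [30, 30, 30, 1, 1, 1].
With 6 cycles on 93 points, sign = (−1)^{93−6} = -1.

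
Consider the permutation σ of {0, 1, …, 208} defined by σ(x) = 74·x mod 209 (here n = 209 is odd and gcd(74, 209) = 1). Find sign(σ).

-1

Start at x=144: 144 → 206 → 196 → 83 → 81 → 142 → 58 → … (one orbit).
6 cycles of lengths [90, 90, 10, 9, 9, 1].
With 6 cycles on 209 points, sign = (−1)^{209−6} = -1.
Zolotarev: (74|209) = -1, matching the cycle-count sign.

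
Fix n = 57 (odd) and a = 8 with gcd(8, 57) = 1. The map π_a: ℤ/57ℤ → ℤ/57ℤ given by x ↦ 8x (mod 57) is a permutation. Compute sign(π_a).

Orbit of 50 under x↦8x: [50, 1, 8, 7, 56, 49]… (length divides ord_57(8)).
The orbit structure of x ↦ 8x mod 57: 11 orbits of sizes [6, 6, 6, 6, 6, 6, 6, 6, 6, 2, 1].
With 11 cycles on 57 points, sign = (−1)^{57−11} = +1.

+1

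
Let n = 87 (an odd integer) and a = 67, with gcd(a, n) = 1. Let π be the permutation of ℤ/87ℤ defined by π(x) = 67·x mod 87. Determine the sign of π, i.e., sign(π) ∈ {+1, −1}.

Trace 22: π^k(22) = [22, 82, 13, 1, 67, 52, 4] for k=0..6.
π_67 has 9 disjoint cycles with lengths [14, 14, 14, 14, 14, 14, 1, 1, 1] on {0,…,86}.
9 cycles on 87: each ℓ→(−1)^(ℓ−1), product (−1)^78 = +1.
The Jacobi symbol (67|87) = +1 (Zolotarev) agrees.

+1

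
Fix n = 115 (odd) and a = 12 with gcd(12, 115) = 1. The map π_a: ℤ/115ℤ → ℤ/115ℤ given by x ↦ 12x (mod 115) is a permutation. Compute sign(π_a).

-1

Trace 72: π^k(72) = [72, 59, 18, 101, 62, 54, 73] for k=0..6.
The orbit structure of x ↦ 12x mod 115: 6 orbits of sizes [44, 44, 11, 11, 4, 1].
n − c = 115 − 6 = 109; sign = (−1)^109 = -1.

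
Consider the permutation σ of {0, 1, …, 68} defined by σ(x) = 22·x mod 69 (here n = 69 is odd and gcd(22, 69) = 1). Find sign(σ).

Trace 1: π^k(1) = [1, 22] for k=0..1.
The orbit structure of x ↦ 22x mod 69: 36 orbits of sizes [2, 2, 2, 2, 2, 2, 2, 2, 2, 2, 2, 2, 2, 2, 2, 2, 2, 2, 2, 2, 2, 2, 2, 2, 2, 2, 2, 2, 2, 2, 2, 2, 2, 1, 1, 1].
With 36 cycles on 69 points, sign = (−1)^{69−36} = -1.

-1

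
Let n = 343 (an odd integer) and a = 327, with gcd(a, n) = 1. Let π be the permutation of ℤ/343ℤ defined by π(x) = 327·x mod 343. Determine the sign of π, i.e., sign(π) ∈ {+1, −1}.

-1

Trace 191: π^k(191) = [191, 31, 190, 47, 277, 27, 254] for k=0..6.
4 cycles of lengths [294, 42, 6, 1].
With 4 cycles on 343 points, sign = (−1)^{343−4} = -1.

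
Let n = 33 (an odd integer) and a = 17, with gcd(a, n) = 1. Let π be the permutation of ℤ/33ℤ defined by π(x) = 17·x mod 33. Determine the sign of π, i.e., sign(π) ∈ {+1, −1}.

+1

Orbit of 16 under x↦17x: [16, 8, 4, 2, 1, 17, 25]… (length divides ord_33(17)).
Cycle type of π: 10×3 + 2 + 1; total 5 cycles.
5 cycles on 33: each ℓ→(−1)^(ℓ−1), product (−1)^28 = +1.
Check: (17/33) = +1 by Zolotarev.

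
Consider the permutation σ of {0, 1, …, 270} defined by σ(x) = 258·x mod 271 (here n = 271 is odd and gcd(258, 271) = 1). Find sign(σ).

Orbit of 178 under x↦258x: [178, 125, 1, 258, 169, 242, 106]… (length divides ord_271(258)).
The orbit structure of x ↦ 258x mod 271: 31 orbits of sizes [9, 9, 9, 9, 9, 9, 9, 9, 9, 9, 9, 9, 9, 9, 9, 9, 9, 9, 9, 9, 9, 9, 9, 9, 9, 9, 9, 9, 9, 9, 1].
n − c = 271 − 31 = 240; sign = (−1)^240 = +1.
Check: (258/271) = +1 by Zolotarev.

+1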